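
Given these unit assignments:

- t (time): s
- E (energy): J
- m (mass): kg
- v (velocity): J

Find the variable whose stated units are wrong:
v

The variable v (velocity) should have units m/s, not J.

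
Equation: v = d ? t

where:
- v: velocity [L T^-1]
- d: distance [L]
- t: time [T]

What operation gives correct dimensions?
division (÷): v = d ÷ t

v [L T^-1]; d [L]; t [T].
d × t → [L T] ✗
d ÷ t → [L T^-1] ✓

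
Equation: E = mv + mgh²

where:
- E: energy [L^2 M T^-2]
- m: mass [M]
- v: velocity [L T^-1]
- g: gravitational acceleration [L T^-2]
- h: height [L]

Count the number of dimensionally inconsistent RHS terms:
2

LHS E: [L^2 M T^-2]
- mv: [L M T^-1] ✗
- mgh²: [L^3 M T^-2] ✗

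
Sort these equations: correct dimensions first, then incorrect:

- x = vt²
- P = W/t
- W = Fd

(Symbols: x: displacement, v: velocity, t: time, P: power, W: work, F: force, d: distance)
Dimensionally correct: P = W/t, W = Fd
Dimensionally incorrect: x = vt²
Ordered (correct first, then incorrect): P = W/t, W = Fd, x = vt²

- x = vt²: LHS [L], RHS [L T] → incorrect ✗
- P = W/t: LHS [L^2 M T^-3], RHS [L^2 M T^-3] → correct ✓
- W = Fd: LHS [L^2 M T^-2], RHS [L^2 M T^-2] → correct ✓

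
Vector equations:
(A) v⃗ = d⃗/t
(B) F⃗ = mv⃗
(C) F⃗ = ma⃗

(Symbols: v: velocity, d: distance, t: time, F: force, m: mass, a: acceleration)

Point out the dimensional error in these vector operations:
(B) F⃗ = mv⃗

(A) v⃗ = d⃗/t: LHS [L T^-1], RHS [L T^-1] ✓ — displacement (vector) divided by time (scalar)
(B) F⃗ = mv⃗: LHS [L M T^-2], RHS [L M T^-1] ✗ — mass times velocity is momentum, not force; should be ma⃗
(C) F⃗ = ma⃗: LHS [L M T^-2], RHS [L M T^-2] ✓ — Force and acceleration are vectors, mass is a scalar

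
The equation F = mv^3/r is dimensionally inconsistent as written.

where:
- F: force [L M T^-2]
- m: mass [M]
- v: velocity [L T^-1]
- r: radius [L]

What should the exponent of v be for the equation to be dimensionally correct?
The exponent of v should be 2: F = mv^2/r

The LHS F has dimensions [L M T^-2]; v has dimensions [L T^-1].
As written, the RHS mv^3/r (exponent 3 on v) has dimensions [L^2 M T^-3], which does not match.
With exponent 2, the RHS mv^2/r has dimensions [L M T^-2], matching the LHS.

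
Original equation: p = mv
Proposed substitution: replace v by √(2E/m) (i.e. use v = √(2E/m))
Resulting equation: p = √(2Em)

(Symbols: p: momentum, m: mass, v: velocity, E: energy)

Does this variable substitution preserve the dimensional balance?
Yes

[v] = [L T^-1] and [√(2E/m)] = [L T^-1]. These match, so the substitution replaces a quantity by one of the same dimensions and the result p = √(2Em) has LHS [L M T^-1] vs RHS [L M T^-1] — still consistent.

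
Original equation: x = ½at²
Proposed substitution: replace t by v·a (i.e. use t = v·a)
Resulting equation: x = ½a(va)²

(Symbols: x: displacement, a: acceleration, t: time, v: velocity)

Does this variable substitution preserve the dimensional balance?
No

[t] = [T] and [v·a] = [L^2 T^-3]. These differ, so the substitution replaces a quantity by one of different dimensions and the result x = ½a(va)² has LHS [L] vs RHS [L^5 T^-8] — inconsistent.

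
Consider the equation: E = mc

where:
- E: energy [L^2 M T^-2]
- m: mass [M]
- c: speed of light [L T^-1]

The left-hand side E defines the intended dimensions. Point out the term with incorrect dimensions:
The right-hand side term mc

E has dimensions [L^2 M T^-2], but mc has dimensions [L M T^-1], so the term mc is dimensionally wrong for E.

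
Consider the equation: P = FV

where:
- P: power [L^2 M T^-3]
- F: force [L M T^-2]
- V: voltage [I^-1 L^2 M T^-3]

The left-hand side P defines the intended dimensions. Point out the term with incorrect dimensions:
The right-hand side term FV

P has dimensions [L^2 M T^-3], but FV has dimensions [I^-1 L^3 M^2 T^-5], so the term FV is dimensionally wrong for P.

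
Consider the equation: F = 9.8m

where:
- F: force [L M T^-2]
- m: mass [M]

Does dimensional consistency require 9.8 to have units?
Yes

F has dimensions [L M T^-2], while m alone has dimensions [M]. For the equation to balance, the factor 9.8 must carry dimensions [L T^-2] — it is a dimensional constant (a numerical value of a physical quantity with its units suppressed), not a pure number.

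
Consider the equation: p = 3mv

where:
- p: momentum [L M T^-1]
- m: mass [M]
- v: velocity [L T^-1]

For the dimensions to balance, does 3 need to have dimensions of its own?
No

p has dimensions [L M T^-1] and mv already has dimensions [L M T^-1], so the equation balances without 3 contributing any dimensions. 3 is a pure (dimensionless) number; changing or removing it would not affect dimensional consistency.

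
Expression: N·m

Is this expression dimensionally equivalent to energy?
Yes

The expression N·m has dimensions [L^2 M T^-2], which is exactly energy [L^2 M T^-2].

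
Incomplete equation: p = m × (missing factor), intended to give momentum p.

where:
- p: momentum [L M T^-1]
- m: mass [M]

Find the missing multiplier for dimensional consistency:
v (velocity), dimensions [L T^-1]

p has dimensions [L M T^-1] and m has dimensions [M].
The missing factor must have dimensions [L M T^-1] / [M] = [L T^-1], i.e. velocity (v).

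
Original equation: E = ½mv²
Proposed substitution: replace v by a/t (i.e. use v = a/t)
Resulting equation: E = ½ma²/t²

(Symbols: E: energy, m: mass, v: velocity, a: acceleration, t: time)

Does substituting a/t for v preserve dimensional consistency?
No

[v] = [L T^-1] and [a/t] = [L T^-3]. These differ, so the substitution replaces a quantity by one of different dimensions and the result E = ½ma²/t² has LHS [L^2 M T^-2] vs RHS [L^2 M T^-6] — inconsistent.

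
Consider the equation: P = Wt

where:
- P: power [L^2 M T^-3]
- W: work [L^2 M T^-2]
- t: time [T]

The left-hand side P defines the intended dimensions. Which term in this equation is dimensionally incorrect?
The right-hand side term Wt

P has dimensions [L^2 M T^-3], but Wt has dimensions [L^2 M T^-1], so the term Wt is dimensionally wrong for P.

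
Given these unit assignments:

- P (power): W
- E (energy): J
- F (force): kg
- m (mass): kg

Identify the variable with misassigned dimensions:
F

The variable F (force) should have units N, not kg.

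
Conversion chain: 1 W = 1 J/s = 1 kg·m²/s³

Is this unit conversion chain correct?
The chain is correct (no errors).

Correct: Watt is Joule per second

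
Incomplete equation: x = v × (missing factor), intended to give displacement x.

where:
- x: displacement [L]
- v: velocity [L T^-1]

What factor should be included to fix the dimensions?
t (time), dimensions [T]

x has dimensions [L] and v has dimensions [L T^-1].
The missing factor must have dimensions [L] / [L T^-1] = [T], i.e. time (t).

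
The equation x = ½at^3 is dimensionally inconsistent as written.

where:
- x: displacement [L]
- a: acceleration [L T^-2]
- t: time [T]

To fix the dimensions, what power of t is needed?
The exponent of t should be 2: x = ½at^2

The LHS x has dimensions [L]; t has dimensions [T].
As written, the RHS ½at^3 (exponent 3 on t) has dimensions [L T], which does not match.
With exponent 2, the RHS ½at^2 has dimensions [L], matching the LHS.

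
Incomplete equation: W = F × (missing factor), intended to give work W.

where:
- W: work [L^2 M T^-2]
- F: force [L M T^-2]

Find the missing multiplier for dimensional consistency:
d (distance), dimensions [L]

W has dimensions [L^2 M T^-2] and F has dimensions [L M T^-2].
The missing factor must have dimensions [L^2 M T^-2] / [L M T^-2] = [L], i.e. distance (d).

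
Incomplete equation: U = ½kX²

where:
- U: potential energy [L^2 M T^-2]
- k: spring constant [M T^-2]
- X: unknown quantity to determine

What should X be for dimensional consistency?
X = x (displacement), dimensions [L]

U has dimensions [L^2 M T^-2]; the rest of the RHS (½k) has dimensions [M T^-2].
So X² must have dimensions [L^2], i.e. X has dimensions [L] — X = x (displacement).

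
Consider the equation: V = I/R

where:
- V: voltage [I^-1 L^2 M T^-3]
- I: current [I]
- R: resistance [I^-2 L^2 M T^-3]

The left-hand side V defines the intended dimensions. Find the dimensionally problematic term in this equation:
The right-hand side term I/R

V has dimensions [I^-1 L^2 M T^-3], but I/R has dimensions [I^3 L^-2 M^-1 T^3], so the term I/R is dimensionally wrong for V.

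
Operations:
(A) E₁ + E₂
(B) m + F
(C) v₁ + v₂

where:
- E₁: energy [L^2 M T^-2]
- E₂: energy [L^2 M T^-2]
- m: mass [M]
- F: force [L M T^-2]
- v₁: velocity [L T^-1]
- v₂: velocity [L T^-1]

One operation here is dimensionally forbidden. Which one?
(B) m + F

(A) E₁ + E₂: E₁ [L^2 M T^-2] and E₂ [L^2 M T^-2] — same dimensions ✓
(B) m + F: m [M] and F [L M T^-2] — different dimensions cannot be added/subtracted ✗
(C) v₁ + v₂: v₁ [L T^-1] and v₂ [L T^-1] — same dimensions ✓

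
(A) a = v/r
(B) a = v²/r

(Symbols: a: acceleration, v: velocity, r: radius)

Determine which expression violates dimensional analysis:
(A)

(A) a = v/r: LHS [L T^-2], RHS [T^-1] ✗
(B) a = v²/r: LHS [L T^-2], RHS [L T^-2] ✓

Expression (A) a = v/r is dimensionally incorrect.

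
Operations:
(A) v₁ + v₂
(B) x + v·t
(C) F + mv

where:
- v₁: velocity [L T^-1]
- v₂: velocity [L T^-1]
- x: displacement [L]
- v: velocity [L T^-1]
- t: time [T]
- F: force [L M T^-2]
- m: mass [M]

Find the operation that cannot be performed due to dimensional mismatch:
(C) F + mv

(A) v₁ + v₂: v₁ [L T^-1] and v₂ [L T^-1] — same dimensions ✓
(B) x + v·t: x [L] and v·t [L] — same dimensions ✓
(C) F + mv: F [L M T^-2] and mv [L M T^-1] — different dimensions cannot be added/subtracted ✗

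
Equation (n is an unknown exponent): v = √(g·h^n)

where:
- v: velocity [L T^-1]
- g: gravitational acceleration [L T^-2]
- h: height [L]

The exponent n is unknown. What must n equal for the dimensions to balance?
n = 1

v has dimensions [L T^-1]; h has dimensions [L].
With n = 1: √(g·h^1) has dimensions [L T^-1], matching the LHS ✓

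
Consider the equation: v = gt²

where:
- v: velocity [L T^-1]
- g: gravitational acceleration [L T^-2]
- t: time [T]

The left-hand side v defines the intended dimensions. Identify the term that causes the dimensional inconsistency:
The right-hand side term gt²

v has dimensions [L T^-1], but gt² has dimensions [L], so the term gt² is dimensionally wrong for v.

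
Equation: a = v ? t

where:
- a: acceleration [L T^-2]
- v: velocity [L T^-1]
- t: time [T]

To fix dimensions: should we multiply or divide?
division (÷): a = v ÷ t

a [L T^-2]; v [L T^-1]; t [T].
v × t → [L] ✗
v ÷ t → [L T^-2] ✓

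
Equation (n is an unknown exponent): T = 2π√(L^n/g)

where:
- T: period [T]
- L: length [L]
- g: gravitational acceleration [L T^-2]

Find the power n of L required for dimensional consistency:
n = 1

T has dimensions [T]; L has dimensions [L].
With n = 1: 2π√(L^1/g) has dimensions [T], matching the LHS ✓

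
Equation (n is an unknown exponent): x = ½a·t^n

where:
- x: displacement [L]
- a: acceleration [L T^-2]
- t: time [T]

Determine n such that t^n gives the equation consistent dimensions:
n = 2

x has dimensions [L]; t has dimensions [T].
The rest of the RHS has dimensions [L T^-2], so t^n must supply [T^2].
With n = 2: ½a·t^2 has dimensions [L], matching the LHS ✓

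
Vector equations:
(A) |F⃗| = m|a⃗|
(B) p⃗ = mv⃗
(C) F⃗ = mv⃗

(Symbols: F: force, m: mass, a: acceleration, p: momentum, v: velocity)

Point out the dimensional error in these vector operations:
(C) F⃗ = mv⃗

(A) |F⃗| = m|a⃗|: LHS [L M T^-2], RHS [L M T^-2] ✓ — magnitudes of vectors are scalars
(B) p⃗ = mv⃗: LHS [L M T^-1], RHS [L M T^-1] ✓ — mass (scalar) times velocity (vector)
(C) F⃗ = mv⃗: LHS [L M T^-2], RHS [L M T^-1] ✗ — mass times velocity is momentum, not force; should be ma⃗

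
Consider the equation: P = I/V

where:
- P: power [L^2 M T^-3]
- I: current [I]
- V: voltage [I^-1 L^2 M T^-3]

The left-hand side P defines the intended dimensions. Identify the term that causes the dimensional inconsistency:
The right-hand side term I/V

P has dimensions [L^2 M T^-3], but I/V has dimensions [I^2 L^-2 M^-1 T^3], so the term I/V is dimensionally wrong for P.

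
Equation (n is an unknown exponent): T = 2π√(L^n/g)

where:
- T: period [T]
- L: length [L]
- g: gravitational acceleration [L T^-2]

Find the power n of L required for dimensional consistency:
n = 1

T has dimensions [T]; L has dimensions [L].
With n = 1: 2π√(L^1/g) has dimensions [T], matching the LHS ✓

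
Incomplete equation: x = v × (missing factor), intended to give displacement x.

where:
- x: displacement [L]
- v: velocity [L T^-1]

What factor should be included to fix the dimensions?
t (time), dimensions [T]

x has dimensions [L] and v has dimensions [L T^-1].
The missing factor must have dimensions [L] / [L T^-1] = [T], i.e. time (t).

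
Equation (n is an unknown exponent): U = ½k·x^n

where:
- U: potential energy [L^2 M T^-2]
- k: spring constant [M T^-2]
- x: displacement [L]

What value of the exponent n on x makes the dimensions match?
n = 2

U has dimensions [L^2 M T^-2]; x has dimensions [L].
The rest of the RHS has dimensions [M T^-2], so x^n must supply [L^2].
With n = 2: ½k·x^2 has dimensions [L^2 M T^-2], matching the LHS ✓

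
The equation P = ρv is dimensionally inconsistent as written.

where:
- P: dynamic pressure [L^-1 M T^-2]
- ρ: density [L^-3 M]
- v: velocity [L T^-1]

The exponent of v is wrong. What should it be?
The exponent of v should be 2: P = ρv^2

The LHS P has dimensions [L^-1 M T^-2]; v has dimensions [L T^-1].
As written, the RHS ρv (exponent 1 on v) has dimensions [L^-2 M T^-1], which does not match.
With exponent 2, the RHS ρv^2 has dimensions [L^-1 M T^-2], matching the LHS.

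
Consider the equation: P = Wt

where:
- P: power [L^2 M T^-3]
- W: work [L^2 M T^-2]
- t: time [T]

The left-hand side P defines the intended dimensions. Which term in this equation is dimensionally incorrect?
The right-hand side term Wt

P has dimensions [L^2 M T^-3], but Wt has dimensions [L^2 M T^-1], so the term Wt is dimensionally wrong for P.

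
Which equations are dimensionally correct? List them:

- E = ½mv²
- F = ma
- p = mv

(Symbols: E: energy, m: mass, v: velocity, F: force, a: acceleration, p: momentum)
Dimensionally correct: E = ½mv², F = ma, p = mv
Dimensionally incorrect: none
Ordered (correct first, then incorrect): E = ½mv², F = ma, p = mv

- E = ½mv²: LHS [L^2 M T^-2], RHS [L^2 M T^-2] → correct ✓
- F = ma: LHS [L M T^-2], RHS [L M T^-2] → correct ✓
- p = mv: LHS [L M T^-1], RHS [L M T^-1] → correct ✓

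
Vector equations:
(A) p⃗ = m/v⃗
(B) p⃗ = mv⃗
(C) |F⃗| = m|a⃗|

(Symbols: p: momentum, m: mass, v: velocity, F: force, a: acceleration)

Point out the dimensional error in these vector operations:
(A) p⃗ = m/v⃗

(A) p⃗ = m/v⃗: LHS [L M T^-1], RHS [L^-1 M T] ✗ — momentum is mass times velocity; should be mv⃗ (and division by a vector is undefined)
(B) p⃗ = mv⃗: LHS [L M T^-1], RHS [L M T^-1] ✓ — mass (scalar) times velocity (vector)
(C) |F⃗| = m|a⃗|: LHS [L M T^-2], RHS [L M T^-2] ✓ — magnitudes of vectors are scalars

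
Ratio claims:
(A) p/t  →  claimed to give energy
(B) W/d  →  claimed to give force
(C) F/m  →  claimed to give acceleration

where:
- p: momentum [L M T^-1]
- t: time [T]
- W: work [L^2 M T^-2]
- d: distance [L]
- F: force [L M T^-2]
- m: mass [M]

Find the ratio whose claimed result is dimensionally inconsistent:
(A) p/t does not give energy

(A) p/t: [L M T^-2] ≠ energy [L^2 M T^-2] ✗
(B) W/d: [L M T^-2] = force [L M T^-2] ✓
(C) F/m: [L T^-2] = acceleration [L T^-2] ✓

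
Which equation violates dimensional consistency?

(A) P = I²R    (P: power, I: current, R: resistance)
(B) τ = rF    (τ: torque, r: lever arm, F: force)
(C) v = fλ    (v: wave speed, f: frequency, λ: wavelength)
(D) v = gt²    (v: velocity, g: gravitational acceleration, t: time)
(D) v = gt²

The equation (D) v = gt² is dimensionally incorrect.

LHS (v): [L T^-1]
RHS (gt²): [L] ✗

The dimensions do not match. The other three equations balance.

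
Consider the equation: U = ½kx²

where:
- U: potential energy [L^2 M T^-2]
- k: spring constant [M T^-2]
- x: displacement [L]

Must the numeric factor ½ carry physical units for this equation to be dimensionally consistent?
No

U has dimensions [L^2 M T^-2] and kx² already has dimensions [L^2 M T^-2], so the equation balances without ½ contributing any dimensions. ½ is a pure (dimensionless) number; changing or removing it would not affect dimensional consistency.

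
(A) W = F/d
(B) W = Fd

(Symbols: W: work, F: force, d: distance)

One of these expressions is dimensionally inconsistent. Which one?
(A)

(A) W = F/d: LHS [L^2 M T^-2], RHS [M T^-2] ✗
(B) W = Fd: LHS [L^2 M T^-2], RHS [L^2 M T^-2] ✓

Expression (A) W = F/d is dimensionally incorrect.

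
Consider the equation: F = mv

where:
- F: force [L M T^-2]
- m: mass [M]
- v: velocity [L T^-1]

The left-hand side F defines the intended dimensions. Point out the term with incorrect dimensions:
The right-hand side term mv

F has dimensions [L M T^-2], but mv has dimensions [L M T^-1], so the term mv is dimensionally wrong for F.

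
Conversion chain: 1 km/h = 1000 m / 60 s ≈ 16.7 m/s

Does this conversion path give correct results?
The chain is incorrect (it contains an error).

Incorrect: 1 h = 3600 s, not 60 s (1 km/h ≈ 0.278 m/s)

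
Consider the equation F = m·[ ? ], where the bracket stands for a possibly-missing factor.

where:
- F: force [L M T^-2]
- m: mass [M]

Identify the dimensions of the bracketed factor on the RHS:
[L T^-2] — acceleration (e.g. a)

F has dimensions [L M T^-2]; m has dimensions [M].
The bracketed factor must supply [L M T^-2] / [M] = [L T^-2].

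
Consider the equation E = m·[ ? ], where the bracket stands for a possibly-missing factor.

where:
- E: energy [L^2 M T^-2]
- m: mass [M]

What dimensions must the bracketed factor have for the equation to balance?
[L^2 T^-2] — velocity squared (e.g. v²)

E has dimensions [L^2 M T^-2]; m has dimensions [M].
The bracketed factor must supply [L^2 M T^-2] / [M] = [L^2 T^-2].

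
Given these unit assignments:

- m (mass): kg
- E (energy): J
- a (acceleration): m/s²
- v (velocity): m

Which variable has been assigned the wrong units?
v

The variable v (velocity) should have units m/s, not m.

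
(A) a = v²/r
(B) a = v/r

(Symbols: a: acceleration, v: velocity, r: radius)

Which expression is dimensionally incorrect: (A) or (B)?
(B)

(A) a = v²/r: LHS [L T^-2], RHS [L T^-2] ✓
(B) a = v/r: LHS [L T^-2], RHS [T^-1] ✗

Expression (B) a = v/r is dimensionally incorrect.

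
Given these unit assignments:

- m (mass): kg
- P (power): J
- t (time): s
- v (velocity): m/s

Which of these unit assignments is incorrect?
P

The variable P (power) should have units W, not J.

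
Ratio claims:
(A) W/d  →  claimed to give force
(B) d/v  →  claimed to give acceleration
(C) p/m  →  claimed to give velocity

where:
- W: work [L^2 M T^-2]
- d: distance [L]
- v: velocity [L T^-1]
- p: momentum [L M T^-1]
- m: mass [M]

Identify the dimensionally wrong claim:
(B) d/v does not give acceleration

(A) W/d: [L M T^-2] = force [L M T^-2] ✓
(B) d/v: [T] ≠ acceleration [L T^-2] ✗
(C) p/m: [L T^-1] = velocity [L T^-1] ✓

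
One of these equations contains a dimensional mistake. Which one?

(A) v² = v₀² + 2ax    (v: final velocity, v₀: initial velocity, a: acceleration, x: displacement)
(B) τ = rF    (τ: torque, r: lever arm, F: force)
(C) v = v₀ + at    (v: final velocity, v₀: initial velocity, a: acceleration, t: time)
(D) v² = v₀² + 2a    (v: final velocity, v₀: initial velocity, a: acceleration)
(D) v² = v₀² + 2a

The equation (D) v² = v₀² + 2a is dimensionally incorrect.

LHS (v²): [L^2 T^-2]
RHS terms:
  - v₀²: [L^2 T^-2] ✓
  - 2a: [L T^-2] ✗ (does not match LHS)

The dimensions do not match. The other three equations balance.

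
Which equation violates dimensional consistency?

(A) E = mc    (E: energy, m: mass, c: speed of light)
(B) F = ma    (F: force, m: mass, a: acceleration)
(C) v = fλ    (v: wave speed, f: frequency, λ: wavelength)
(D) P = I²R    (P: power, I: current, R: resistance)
(A) E = mc

The equation (A) E = mc is dimensionally incorrect.

LHS (E): [L^2 M T^-2]
RHS (mc): [L M T^-1] ✗

The dimensions do not match. The other three equations balance.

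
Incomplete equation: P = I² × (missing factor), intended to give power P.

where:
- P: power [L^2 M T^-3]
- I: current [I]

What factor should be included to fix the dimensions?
R (resistance), dimensions [I^-2 L^2 M T^-3]

P has dimensions [L^2 M T^-3] and I² has dimensions [I^2].
The missing factor must have dimensions [L^2 M T^-3] / [I^2] = [I^-2 L^2 M T^-3], i.e. resistance (R).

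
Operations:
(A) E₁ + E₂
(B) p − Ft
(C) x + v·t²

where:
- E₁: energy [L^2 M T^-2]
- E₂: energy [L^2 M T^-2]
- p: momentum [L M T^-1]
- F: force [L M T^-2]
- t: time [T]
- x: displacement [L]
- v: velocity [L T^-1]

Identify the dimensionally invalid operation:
(C) x + v·t²

(A) E₁ + E₂: E₁ [L^2 M T^-2] and E₂ [L^2 M T^-2] — same dimensions ✓
(B) p − Ft: p [L M T^-1] and Ft [L M T^-1] — same dimensions ✓
(C) x + v·t²: x [L] and v·t² [L T] — different dimensions cannot be added/subtracted ✗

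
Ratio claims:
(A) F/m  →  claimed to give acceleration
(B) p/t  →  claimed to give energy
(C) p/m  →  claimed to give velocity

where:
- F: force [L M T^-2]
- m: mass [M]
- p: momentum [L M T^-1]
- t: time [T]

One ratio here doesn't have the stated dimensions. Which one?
(B) p/t does not give energy

(A) F/m: [L T^-2] = acceleration [L T^-2] ✓
(B) p/t: [L M T^-2] ≠ energy [L^2 M T^-2] ✗
(C) p/m: [L T^-1] = velocity [L T^-1] ✓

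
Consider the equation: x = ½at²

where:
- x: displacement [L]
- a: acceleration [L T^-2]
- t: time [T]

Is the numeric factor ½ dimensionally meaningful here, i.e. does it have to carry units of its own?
No

x has dimensions [L] and at² already has dimensions [L], so the equation balances without ½ contributing any dimensions. ½ is a pure (dimensionless) number; changing or removing it would not affect dimensional consistency.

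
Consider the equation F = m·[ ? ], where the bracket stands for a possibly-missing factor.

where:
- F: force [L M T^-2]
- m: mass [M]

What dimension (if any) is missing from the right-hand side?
[L T^-2] — acceleration (e.g. a)

F has dimensions [L M T^-2]; m has dimensions [M].
The bracketed factor must supply [L M T^-2] / [M] = [L T^-2].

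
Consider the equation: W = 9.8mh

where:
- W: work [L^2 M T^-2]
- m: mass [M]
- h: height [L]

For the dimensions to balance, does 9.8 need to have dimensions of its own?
Yes

W has dimensions [L^2 M T^-2], while mh alone has dimensions [L M]. For the equation to balance, the factor 9.8 must carry dimensions [L T^-2] — it is a dimensional constant (a numerical value of a physical quantity with its units suppressed), not a pure number.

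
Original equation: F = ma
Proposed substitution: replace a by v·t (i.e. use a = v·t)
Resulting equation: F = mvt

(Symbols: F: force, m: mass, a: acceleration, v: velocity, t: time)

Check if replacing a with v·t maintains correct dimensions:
No

[a] = [L T^-2] and [v·t] = [L]. These differ, so the substitution replaces a quantity by one of different dimensions and the result F = mvt has LHS [L M T^-2] vs RHS [L M] — inconsistent.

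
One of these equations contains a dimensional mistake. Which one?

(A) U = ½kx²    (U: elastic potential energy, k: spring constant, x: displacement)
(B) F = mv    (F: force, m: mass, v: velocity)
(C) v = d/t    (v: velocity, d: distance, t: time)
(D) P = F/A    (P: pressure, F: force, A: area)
(B) F = mv

The equation (B) F = mv is dimensionally incorrect.

LHS (F): [L M T^-2]
RHS (mv): [L M T^-1] ✗

The dimensions do not match. The other three equations balance.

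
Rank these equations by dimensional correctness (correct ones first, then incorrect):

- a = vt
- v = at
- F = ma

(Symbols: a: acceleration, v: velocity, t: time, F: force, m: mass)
Dimensionally correct: v = at, F = ma
Dimensionally incorrect: a = vt
Ordered (correct first, then incorrect): v = at, F = ma, a = vt

- a = vt: LHS [L T^-2], RHS [L] → incorrect ✗
- v = at: LHS [L T^-1], RHS [L T^-1] → correct ✓
- F = ma: LHS [L M T^-2], RHS [L M T^-2] → correct ✓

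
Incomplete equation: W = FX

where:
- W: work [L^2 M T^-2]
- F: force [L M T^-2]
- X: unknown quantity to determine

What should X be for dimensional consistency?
X = d (distance), dimensions [L]

W has dimensions [L^2 M T^-2]; the rest of the RHS (F) has dimensions [L M T^-2].
So X must have dimensions [L] — X = d (distance).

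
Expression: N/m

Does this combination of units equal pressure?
No

The expression N/m has dimensions [M T^-2], but pressure has dimensions [L^-1 M T^-2].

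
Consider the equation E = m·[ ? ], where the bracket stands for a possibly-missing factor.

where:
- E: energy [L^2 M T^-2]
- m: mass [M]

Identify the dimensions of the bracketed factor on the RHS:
[L^2 T^-2] — velocity squared (e.g. v²)

E has dimensions [L^2 M T^-2]; m has dimensions [M].
The bracketed factor must supply [L^2 M T^-2] / [M] = [L^2 T^-2].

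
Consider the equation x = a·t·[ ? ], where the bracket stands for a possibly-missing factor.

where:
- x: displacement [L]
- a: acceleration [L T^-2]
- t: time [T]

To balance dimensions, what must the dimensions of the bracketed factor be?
[T] — time (e.g. t)

x has dimensions [L]; a·t has dimensions [L T^-1].
The bracketed factor must supply [L] / [L T^-1] = [T].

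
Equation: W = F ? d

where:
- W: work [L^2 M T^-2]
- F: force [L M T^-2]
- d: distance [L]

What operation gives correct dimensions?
multiplication (×): W = F × d

W [L^2 M T^-2]; F [L M T^-2]; d [L].
F × d → [L^2 M T^-2] ✓
F ÷ d → [M T^-2] ✗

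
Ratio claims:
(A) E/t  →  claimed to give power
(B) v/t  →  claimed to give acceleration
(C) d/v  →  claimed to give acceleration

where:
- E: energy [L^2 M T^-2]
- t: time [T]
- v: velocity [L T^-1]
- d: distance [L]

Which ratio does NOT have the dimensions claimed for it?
(C) d/v does not give acceleration

(A) E/t: [L^2 M T^-3] = power [L^2 M T^-3] ✓
(B) v/t: [L T^-2] = acceleration [L T^-2] ✓
(C) d/v: [T] ≠ acceleration [L T^-2] ✗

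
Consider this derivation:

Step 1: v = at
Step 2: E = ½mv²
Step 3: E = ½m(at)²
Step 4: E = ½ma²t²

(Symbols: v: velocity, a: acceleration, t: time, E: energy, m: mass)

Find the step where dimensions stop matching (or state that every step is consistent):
No step introduces an error — all steps are dimensionally consistent.

Step 1: v = at → LHS [L T^-1], RHS [L T^-1] ✓
Step 2: E = ½mv² → LHS [L^2 M T^-2], RHS [L^2 M T^-2] ✓
Step 3: E = ½m(at)² → LHS [L^2 M T^-2], RHS [L^2 M T^-2] ✓
Step 4: E = ½ma²t² → LHS [L^2 M T^-2], RHS [L^2 M T^-2] ✓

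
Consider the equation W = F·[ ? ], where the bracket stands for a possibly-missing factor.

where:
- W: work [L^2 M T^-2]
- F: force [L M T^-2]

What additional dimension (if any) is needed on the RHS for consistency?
[L] — length (e.g. a distance d)

W has dimensions [L^2 M T^-2]; F has dimensions [L M T^-2].
The bracketed factor must supply [L^2 M T^-2] / [L M T^-2] = [L].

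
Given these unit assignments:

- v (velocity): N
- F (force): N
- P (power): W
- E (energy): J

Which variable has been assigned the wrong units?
v

The variable v (velocity) should have units m/s, not N.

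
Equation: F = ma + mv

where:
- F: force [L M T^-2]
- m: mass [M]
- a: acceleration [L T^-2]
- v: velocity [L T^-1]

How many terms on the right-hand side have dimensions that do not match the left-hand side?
1

LHS F: [L M T^-2]
- ma: [L M T^-2] ✓
- mv: [L M T^-1] ✗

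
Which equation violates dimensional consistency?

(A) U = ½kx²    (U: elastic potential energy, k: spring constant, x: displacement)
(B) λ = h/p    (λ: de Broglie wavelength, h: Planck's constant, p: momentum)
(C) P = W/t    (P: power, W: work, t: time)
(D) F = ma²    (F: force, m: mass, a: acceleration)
(D) F = ma²

The equation (D) F = ma² is dimensionally incorrect.

LHS (F): [L M T^-2]
RHS (ma²): [L^2 M T^-4] ✗

The dimensions do not match. The other three equations balance.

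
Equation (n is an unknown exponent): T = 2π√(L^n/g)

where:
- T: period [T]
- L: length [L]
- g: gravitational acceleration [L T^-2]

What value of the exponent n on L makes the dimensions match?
n = 1

T has dimensions [T]; L has dimensions [L].
With n = 1: 2π√(L^1/g) has dimensions [T], matching the LHS ✓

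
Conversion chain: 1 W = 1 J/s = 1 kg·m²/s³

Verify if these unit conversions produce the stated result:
The chain is correct (no errors).

Correct: Watt is Joule per second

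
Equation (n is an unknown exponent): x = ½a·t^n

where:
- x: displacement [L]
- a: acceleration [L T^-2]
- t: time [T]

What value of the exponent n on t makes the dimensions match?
n = 2

x has dimensions [L]; t has dimensions [T].
The rest of the RHS has dimensions [L T^-2], so t^n must supply [T^2].
With n = 2: ½a·t^2 has dimensions [L], matching the LHS ✓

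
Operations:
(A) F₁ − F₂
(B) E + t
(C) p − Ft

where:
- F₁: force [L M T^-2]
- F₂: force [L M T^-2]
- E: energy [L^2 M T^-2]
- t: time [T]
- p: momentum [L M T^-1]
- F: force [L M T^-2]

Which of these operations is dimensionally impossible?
(B) E + t

(A) F₁ − F₂: F₁ [L M T^-2] and F₂ [L M T^-2] — same dimensions ✓
(B) E + t: E [L^2 M T^-2] and t [T] — different dimensions cannot be added/subtracted ✗
(C) p − Ft: p [L M T^-1] and Ft [L M T^-1] — same dimensions ✓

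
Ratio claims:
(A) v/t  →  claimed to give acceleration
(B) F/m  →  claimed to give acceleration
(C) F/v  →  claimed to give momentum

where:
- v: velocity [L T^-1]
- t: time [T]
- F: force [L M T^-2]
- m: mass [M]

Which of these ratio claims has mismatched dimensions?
(C) F/v does not give momentum

(A) v/t: [L T^-2] = acceleration [L T^-2] ✓
(B) F/m: [L T^-2] = acceleration [L T^-2] ✓
(C) F/v: [M T^-1] ≠ momentum [L M T^-1] ✗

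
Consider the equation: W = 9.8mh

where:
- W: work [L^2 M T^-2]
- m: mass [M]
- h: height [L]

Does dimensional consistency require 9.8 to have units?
Yes

W has dimensions [L^2 M T^-2], while mh alone has dimensions [L M]. For the equation to balance, the factor 9.8 must carry dimensions [L T^-2] — it is a dimensional constant (a numerical value of a physical quantity with its units suppressed), not a pure number.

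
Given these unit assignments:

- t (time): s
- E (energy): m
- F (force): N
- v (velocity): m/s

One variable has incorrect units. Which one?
E

The variable E (energy) should have units J, not m.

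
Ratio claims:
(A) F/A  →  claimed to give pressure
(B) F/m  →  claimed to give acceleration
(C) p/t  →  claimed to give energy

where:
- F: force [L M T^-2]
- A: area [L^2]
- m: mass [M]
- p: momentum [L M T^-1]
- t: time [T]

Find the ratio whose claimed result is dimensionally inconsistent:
(C) p/t does not give energy

(A) F/A: [L^-1 M T^-2] = pressure [L^-1 M T^-2] ✓
(B) F/m: [L T^-2] = acceleration [L T^-2] ✓
(C) p/t: [L M T^-2] ≠ energy [L^2 M T^-2] ✗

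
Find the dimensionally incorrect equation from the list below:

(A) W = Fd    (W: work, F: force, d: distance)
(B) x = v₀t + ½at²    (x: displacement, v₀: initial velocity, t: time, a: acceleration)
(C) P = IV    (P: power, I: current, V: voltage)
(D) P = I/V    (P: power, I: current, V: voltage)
(D) P = I/V

The equation (D) P = I/V is dimensionally incorrect.

LHS (P): [L^2 M T^-3]
RHS (I/V): [I^2 L^-2 M^-1 T^3] ✗

The dimensions do not match. The other three equations balance.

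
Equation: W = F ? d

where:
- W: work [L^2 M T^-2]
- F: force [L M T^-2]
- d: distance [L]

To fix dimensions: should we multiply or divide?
multiplication (×): W = F × d

W [L^2 M T^-2]; F [L M T^-2]; d [L].
F × d → [L^2 M T^-2] ✓
F ÷ d → [M T^-2] ✗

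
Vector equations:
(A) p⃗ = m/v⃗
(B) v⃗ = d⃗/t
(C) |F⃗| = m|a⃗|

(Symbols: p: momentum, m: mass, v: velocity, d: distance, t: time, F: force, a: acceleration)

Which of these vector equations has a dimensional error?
(A) p⃗ = m/v⃗

(A) p⃗ = m/v⃗: LHS [L M T^-1], RHS [L^-1 M T] ✗ — momentum is mass times velocity; should be mv⃗ (and division by a vector is undefined)
(B) v⃗ = d⃗/t: LHS [L T^-1], RHS [L T^-1] ✓ — displacement (vector) divided by time (scalar)
(C) |F⃗| = m|a⃗|: LHS [L M T^-2], RHS [L M T^-2] ✓ — magnitudes of vectors are scalars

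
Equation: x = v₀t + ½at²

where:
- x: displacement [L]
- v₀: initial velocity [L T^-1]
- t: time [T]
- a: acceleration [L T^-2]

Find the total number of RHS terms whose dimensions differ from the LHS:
0

LHS x: [L]
- v₀t: [L] ✓
- ½at²: [L] ✓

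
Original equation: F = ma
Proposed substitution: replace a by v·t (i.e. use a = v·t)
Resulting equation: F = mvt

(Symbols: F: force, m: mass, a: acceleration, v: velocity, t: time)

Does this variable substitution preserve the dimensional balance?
No

[a] = [L T^-2] and [v·t] = [L]. These differ, so the substitution replaces a quantity by one of different dimensions and the result F = mvt has LHS [L M T^-2] vs RHS [L M] — inconsistent.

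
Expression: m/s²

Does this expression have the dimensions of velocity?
No

The expression m/s² has dimensions [L T^-2], but velocity has dimensions [L T^-1].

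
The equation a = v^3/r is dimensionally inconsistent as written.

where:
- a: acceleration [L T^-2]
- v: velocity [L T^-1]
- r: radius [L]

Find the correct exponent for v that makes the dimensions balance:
The exponent of v should be 2: a = v^2/r

The LHS a has dimensions [L T^-2]; v has dimensions [L T^-1].
As written, the RHS v^3/r (exponent 3 on v) has dimensions [L^2 T^-3], which does not match.
With exponent 2, the RHS v^2/r has dimensions [L T^-2], matching the LHS.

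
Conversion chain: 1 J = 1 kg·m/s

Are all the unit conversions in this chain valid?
The chain is incorrect (it contains an error).

Incorrect: Joule is kg·m²/s², not kg·m/s (that is momentum)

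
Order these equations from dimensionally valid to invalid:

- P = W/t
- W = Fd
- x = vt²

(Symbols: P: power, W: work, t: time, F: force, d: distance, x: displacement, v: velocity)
Dimensionally correct: P = W/t, W = Fd
Dimensionally incorrect: x = vt²
Ordered (correct first, then incorrect): P = W/t, W = Fd, x = vt²

- P = W/t: LHS [L^2 M T^-3], RHS [L^2 M T^-3] → correct ✓
- W = Fd: LHS [L^2 M T^-2], RHS [L^2 M T^-2] → correct ✓
- x = vt²: LHS [L], RHS [L T] → incorrect ✗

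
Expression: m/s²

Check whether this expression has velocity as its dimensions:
No

The expression m/s² has dimensions [L T^-2], but velocity has dimensions [L T^-1].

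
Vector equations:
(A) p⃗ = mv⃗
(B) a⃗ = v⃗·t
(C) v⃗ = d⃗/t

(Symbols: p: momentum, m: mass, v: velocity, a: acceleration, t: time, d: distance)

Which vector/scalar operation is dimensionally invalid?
(B) a⃗ = v⃗·t

(A) p⃗ = mv⃗: LHS [L M T^-1], RHS [L M T^-1] ✓ — mass (scalar) times velocity (vector)
(B) a⃗ = v⃗·t: LHS [L T^-2], RHS [L] ✗ — acceleration is velocity per time; should be v⃗/t
(C) v⃗ = d⃗/t: LHS [L T^-1], RHS [L T^-1] ✓ — displacement (vector) divided by time (scalar)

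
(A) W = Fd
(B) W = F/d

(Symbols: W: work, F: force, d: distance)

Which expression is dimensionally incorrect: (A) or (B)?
(B)

(A) W = Fd: LHS [L^2 M T^-2], RHS [L^2 M T^-2] ✓
(B) W = F/d: LHS [L^2 M T^-2], RHS [M T^-2] ✗

Expression (B) W = F/d is dimensionally incorrect.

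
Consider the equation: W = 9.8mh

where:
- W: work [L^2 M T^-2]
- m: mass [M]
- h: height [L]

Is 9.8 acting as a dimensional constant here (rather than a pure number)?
Yes

W has dimensions [L^2 M T^-2], while mh alone has dimensions [L M]. For the equation to balance, the factor 9.8 must carry dimensions [L T^-2] — it is a dimensional constant (a numerical value of a physical quantity with its units suppressed), not a pure number.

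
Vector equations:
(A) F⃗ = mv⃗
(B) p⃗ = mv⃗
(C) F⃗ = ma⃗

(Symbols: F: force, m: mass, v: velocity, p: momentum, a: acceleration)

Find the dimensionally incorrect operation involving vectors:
(A) F⃗ = mv⃗

(A) F⃗ = mv⃗: LHS [L M T^-2], RHS [L M T^-1] ✗ — mass times velocity is momentum, not force; should be ma⃗
(B) p⃗ = mv⃗: LHS [L M T^-1], RHS [L M T^-1] ✓ — mass (scalar) times velocity (vector)
(C) F⃗ = ma⃗: LHS [L M T^-2], RHS [L M T^-2] ✓ — Force and acceleration are vectors, mass is a scalar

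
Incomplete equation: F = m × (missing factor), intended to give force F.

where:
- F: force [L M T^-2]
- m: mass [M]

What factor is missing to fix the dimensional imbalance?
a (acceleration), dimensions [L T^-2]

F has dimensions [L M T^-2] and m has dimensions [M].
The missing factor must have dimensions [L M T^-2] / [M] = [L T^-2], i.e. acceleration (a).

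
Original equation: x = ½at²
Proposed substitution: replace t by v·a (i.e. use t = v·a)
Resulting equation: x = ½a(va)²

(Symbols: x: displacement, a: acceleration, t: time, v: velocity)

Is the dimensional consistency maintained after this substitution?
No

[t] = [T] and [v·a] = [L^2 T^-3]. These differ, so the substitution replaces a quantity by one of different dimensions and the result x = ½a(va)² has LHS [L] vs RHS [L^5 T^-8] — inconsistent.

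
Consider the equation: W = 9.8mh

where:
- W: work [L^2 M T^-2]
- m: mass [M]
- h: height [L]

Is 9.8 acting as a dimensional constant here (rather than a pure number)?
Yes

W has dimensions [L^2 M T^-2], while mh alone has dimensions [L M]. For the equation to balance, the factor 9.8 must carry dimensions [L T^-2] — it is a dimensional constant (a numerical value of a physical quantity with its units suppressed), not a pure number.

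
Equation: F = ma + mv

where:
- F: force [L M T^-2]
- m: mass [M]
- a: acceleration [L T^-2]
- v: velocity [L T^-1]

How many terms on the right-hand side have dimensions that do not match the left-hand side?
1

LHS F: [L M T^-2]
- ma: [L M T^-2] ✓
- mv: [L M T^-1] ✗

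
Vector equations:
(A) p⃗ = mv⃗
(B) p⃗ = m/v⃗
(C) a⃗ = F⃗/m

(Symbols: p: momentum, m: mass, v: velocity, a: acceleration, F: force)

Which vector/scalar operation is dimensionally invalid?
(B) p⃗ = m/v⃗

(A) p⃗ = mv⃗: LHS [L M T^-1], RHS [L M T^-1] ✓ — mass (scalar) times velocity (vector)
(B) p⃗ = m/v⃗: LHS [L M T^-1], RHS [L^-1 M T] ✗ — momentum is mass times velocity; should be mv⃗ (and division by a vector is undefined)
(C) a⃗ = F⃗/m: LHS [L T^-2], RHS [L T^-2] ✓ — force (vector) divided by mass (scalar)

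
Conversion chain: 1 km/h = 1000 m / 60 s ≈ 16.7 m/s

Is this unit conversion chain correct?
The chain is incorrect (it contains an error).

Incorrect: 1 h = 3600 s, not 60 s (1 km/h ≈ 0.278 m/s)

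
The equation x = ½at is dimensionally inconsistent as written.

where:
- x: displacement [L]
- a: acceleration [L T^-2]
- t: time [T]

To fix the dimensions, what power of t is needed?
The exponent of t should be 2: x = ½at^2

The LHS x has dimensions [L]; t has dimensions [T].
As written, the RHS ½at (exponent 1 on t) has dimensions [L T^-1], which does not match.
With exponent 2, the RHS ½at^2 has dimensions [L], matching the LHS.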